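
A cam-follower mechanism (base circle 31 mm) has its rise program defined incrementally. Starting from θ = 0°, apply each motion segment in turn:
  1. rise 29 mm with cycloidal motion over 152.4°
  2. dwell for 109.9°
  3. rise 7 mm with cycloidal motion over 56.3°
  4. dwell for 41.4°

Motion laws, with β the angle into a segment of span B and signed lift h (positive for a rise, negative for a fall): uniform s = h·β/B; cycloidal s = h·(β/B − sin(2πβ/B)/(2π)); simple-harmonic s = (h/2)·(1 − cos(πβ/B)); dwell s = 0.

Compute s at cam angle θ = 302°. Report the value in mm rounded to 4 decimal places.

seg 1 [0°–152.4°] cycloidal, h=29: full span → s += 29 → s = 29.0000
seg 2 [152.4°–262.3°] dwell: s stays 29.0000
seg 3 [262.3°–318.6°] cycloidal, h=7: θ=302° here. β=39.7, B=56.3. 7·(0.7052 − sin(2π·0.7052)/(2π)) = 6.0062 → s = 35.0062

35.0062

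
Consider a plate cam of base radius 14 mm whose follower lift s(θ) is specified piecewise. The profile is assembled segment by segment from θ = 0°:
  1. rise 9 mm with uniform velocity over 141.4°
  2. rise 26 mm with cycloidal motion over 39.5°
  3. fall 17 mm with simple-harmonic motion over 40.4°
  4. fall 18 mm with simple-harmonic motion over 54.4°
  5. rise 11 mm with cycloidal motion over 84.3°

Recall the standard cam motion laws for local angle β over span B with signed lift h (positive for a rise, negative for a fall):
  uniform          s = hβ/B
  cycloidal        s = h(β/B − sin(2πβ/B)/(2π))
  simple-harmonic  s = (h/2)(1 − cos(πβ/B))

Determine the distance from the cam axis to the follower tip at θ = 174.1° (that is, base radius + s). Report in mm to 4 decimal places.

seg 1 [0°–141.4°] uniform, h=9: full span → s += 9 → s = 9.0000
seg 2 [141.4°–180.9°] cycloidal, h=26: θ=174.1° here. β=32.7, B=39.5. 26·(0.8278 − sin(2π·0.8278)/(2π)) = 25.1769 → s = 34.1769
radial distance = base radius + s = 14 + 34.1769 = 48.1769

48.1769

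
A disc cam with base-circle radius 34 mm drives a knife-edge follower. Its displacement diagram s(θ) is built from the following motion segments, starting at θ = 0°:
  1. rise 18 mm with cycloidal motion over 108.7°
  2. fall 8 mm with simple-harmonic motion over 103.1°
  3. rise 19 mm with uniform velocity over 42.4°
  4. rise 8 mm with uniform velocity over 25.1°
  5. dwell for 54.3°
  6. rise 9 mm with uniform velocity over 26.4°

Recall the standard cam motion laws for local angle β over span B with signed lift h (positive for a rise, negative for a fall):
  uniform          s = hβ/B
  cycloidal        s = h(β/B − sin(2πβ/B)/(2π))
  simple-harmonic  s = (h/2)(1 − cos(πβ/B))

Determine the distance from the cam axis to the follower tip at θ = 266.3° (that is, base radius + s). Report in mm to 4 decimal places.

seg 1 [0°–108.7°] cycloidal, h=18: full span → s += 18 → s = 18.0000
seg 2 [108.7°–211.8°] simple-harmonic, h=-8: full span → s += -8 → s = 10.0000
seg 3 [211.8°–254.2°] uniform, h=19: full span → s += 19 → s = 29.0000
seg 4 [254.2°–279.3°] uniform, h=8: θ=266.3° here. β=12.1, B=25.1. 8·12.1/25.1 = 3.8566 → s = 32.8566
radial distance = base radius + s = 34 + 32.8566 = 66.8566

66.8566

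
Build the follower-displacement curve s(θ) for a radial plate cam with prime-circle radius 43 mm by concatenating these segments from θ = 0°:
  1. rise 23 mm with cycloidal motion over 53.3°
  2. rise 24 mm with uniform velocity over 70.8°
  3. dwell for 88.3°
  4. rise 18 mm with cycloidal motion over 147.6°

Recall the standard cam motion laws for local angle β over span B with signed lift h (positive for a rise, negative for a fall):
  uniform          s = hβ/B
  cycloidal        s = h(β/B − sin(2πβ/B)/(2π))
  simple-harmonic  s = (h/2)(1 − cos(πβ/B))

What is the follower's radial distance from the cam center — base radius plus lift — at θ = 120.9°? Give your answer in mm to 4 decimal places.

seg 1 [0°–53.3°] cycloidal, h=23: full span → s += 23 → s = 23.0000
seg 2 [53.3°–124.1°] uniform, h=24: θ=120.9° here. β=67.6, B=70.8. 24·67.6/70.8 = 22.9153 → s = 45.9153
radial distance = base radius + s = 43 + 45.9153 = 88.9153

88.9153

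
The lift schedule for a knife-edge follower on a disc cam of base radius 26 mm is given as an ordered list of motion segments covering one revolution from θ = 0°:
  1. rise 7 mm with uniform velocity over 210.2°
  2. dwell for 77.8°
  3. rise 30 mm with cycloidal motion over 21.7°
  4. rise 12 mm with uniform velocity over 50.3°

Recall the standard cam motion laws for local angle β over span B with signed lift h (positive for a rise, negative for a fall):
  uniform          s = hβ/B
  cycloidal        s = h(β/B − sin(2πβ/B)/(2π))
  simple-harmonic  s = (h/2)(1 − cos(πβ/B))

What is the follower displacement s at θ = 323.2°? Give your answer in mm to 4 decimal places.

seg 1 [0°–210.2°] uniform, h=7: full span → s += 7 → s = 7.0000
seg 2 [210.2°–288°] dwell: s stays 7.0000
seg 3 [288°–309.7°] cycloidal, h=30: full span → s += 30 → s = 37.0000
seg 4 [309.7°–360°] uniform, h=12: θ=323.2° here. β=13.5, B=50.3. 12·13.5/50.3 = 3.2207 → s = 40.2207

40.2207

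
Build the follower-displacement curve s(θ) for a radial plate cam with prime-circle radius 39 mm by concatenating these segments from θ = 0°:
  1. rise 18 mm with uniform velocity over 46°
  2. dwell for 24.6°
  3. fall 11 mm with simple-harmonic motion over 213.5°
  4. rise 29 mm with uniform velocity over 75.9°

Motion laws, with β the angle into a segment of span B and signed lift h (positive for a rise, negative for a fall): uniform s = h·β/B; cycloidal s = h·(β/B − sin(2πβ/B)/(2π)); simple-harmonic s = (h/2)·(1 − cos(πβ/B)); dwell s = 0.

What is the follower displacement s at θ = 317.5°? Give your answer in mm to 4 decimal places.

seg 1 [0°–46°] uniform, h=18: full span → s += 18 → s = 18.0000
seg 2 [46°–70.6°] dwell: s stays 18.0000
seg 3 [70.6°–284.1°] simple-harmonic, h=-11: full span → s += -11 → s = 7.0000
seg 4 [284.1°–360°] uniform, h=29: θ=317.5° here. β=33.4, B=75.9. 29·33.4/75.9 = 12.7615 → s = 19.7615

19.7615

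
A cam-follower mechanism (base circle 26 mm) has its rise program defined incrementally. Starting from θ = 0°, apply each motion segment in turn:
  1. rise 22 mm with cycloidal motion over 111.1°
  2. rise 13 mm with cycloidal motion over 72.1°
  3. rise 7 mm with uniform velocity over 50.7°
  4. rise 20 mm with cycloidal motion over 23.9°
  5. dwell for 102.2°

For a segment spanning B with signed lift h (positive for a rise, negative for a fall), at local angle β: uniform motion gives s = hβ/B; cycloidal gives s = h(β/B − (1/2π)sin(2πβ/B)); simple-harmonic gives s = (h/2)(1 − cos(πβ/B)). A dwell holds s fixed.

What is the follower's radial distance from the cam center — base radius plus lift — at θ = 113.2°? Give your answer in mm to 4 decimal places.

seg 1 [0°–111.1°] cycloidal, h=22: full span → s += 22 → s = 22.0000
seg 2 [111.1°–183.2°] cycloidal, h=13: θ=113.2° here. β=2.1, B=72.1. 13·(0.0291 − sin(2π·0.0291)/(2π)) = 0.0021 → s = 22.0021
radial distance = base radius + s = 26 + 22.0021 = 48.0021

48.0021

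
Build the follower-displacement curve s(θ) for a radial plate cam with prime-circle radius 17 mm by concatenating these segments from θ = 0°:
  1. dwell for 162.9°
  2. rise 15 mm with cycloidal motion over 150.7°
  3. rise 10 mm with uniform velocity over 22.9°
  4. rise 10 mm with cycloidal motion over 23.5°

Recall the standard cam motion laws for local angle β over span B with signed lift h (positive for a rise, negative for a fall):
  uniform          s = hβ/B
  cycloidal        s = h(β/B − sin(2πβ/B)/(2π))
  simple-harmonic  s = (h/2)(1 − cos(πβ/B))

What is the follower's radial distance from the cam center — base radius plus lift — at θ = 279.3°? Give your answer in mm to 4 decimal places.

seg 1 [0°–162.9°] dwell: s stays 0.0000
seg 2 [162.9°–313.6°] cycloidal, h=15: θ=279.3° here. β=116.4, B=150.7. 15·(0.7724 − sin(2π·0.7724)/(2π)) = 13.9497 → s = 13.9497
radial distance = base radius + s = 17 + 13.9497 = 30.9497

30.9497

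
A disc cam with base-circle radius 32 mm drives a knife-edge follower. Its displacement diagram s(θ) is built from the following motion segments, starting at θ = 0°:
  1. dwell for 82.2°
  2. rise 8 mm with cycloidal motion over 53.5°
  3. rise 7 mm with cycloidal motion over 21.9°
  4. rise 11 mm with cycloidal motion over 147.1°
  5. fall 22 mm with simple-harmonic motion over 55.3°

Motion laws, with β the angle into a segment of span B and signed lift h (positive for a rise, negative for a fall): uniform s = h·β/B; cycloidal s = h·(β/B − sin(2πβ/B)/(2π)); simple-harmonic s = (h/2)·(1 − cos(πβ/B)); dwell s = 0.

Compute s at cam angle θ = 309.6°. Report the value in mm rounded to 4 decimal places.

seg 1 [0°–82.2°] dwell: s stays 0.0000
seg 2 [82.2°–135.7°] cycloidal, h=8: full span → s += 8 → s = 8.0000
seg 3 [135.7°–157.6°] cycloidal, h=7: full span → s += 7 → s = 15.0000
seg 4 [157.6°–304.7°] cycloidal, h=11: full span → s += 11 → s = 26.0000
seg 5 [304.7°–360°] simple-harmonic, h=-22: θ=309.6° here. β=4.9, B=55.3. -22/2·(1 − cos(π·0.0886)) = -0.4234 → s = 25.5766

25.5766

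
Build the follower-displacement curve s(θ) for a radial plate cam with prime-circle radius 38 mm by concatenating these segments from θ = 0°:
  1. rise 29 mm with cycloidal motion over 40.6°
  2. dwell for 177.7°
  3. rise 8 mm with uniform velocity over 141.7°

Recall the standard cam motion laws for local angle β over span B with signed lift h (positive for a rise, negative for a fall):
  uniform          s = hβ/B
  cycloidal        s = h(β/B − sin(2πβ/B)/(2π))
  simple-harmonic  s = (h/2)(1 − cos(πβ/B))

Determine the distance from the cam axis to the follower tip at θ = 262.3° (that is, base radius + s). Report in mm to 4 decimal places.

seg 1 [0°–40.6°] cycloidal, h=29: full span → s += 29 → s = 29.0000
seg 2 [40.6°–218.3°] dwell: s stays 29.0000
seg 3 [218.3°–360°] uniform, h=8: θ=262.3° here. β=44, B=141.7. 8·44/141.7 = 2.4841 → s = 31.4841
radial distance = base radius + s = 38 + 31.4841 = 69.4841

69.4841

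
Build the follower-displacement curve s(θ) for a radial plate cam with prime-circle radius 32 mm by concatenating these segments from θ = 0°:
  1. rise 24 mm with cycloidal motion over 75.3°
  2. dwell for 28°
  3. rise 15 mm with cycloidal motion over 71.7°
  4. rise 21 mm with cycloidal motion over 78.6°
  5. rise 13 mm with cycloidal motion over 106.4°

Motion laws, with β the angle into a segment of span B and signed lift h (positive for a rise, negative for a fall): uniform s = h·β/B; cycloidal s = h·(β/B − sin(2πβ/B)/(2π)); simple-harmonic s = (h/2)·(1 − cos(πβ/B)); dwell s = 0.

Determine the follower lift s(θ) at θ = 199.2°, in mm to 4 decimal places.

seg 1 [0°–75.3°] cycloidal, h=24: full span → s += 24 → s = 24.0000
seg 2 [75.3°–103.3°] dwell: s stays 24.0000
seg 3 [103.3°–175°] cycloidal, h=15: full span → s += 15 → s = 39.0000
seg 4 [175°–253.6°] cycloidal, h=21: θ=199.2° here. β=24.2, B=78.6. 21·(0.3079 − sin(2π·0.3079)/(2π)) = 3.3420 → s = 42.3420

42.3420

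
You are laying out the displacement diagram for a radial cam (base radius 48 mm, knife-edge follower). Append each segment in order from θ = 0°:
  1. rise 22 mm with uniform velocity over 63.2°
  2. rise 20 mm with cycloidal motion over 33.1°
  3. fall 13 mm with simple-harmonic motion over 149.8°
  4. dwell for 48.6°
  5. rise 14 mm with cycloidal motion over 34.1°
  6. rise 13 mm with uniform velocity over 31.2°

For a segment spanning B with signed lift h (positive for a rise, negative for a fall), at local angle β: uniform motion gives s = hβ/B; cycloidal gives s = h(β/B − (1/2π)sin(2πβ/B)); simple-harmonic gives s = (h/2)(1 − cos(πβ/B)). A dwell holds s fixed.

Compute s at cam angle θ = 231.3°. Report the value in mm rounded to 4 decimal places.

seg 1 [0°–63.2°] uniform, h=22: full span → s += 22 → s = 22.0000
seg 2 [63.2°–96.3°] cycloidal, h=20: full span → s += 20 → s = 42.0000
seg 3 [96.3°–246.1°] simple-harmonic, h=-13: θ=231.3° here. β=135, B=149.8. -13/2·(1 − cos(π·0.9012)) = -12.6894 → s = 29.3106

29.3106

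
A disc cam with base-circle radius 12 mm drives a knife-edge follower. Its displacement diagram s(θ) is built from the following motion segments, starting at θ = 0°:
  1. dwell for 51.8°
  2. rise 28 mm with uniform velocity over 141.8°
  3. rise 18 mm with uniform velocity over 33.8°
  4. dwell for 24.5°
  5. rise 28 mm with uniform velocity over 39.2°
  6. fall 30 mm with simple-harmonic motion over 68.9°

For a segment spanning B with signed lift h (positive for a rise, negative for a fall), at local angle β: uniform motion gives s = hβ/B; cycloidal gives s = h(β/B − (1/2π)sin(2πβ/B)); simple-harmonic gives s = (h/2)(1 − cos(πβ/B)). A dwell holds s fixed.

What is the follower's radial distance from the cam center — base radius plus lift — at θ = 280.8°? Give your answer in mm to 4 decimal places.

seg 1 [0°–51.8°] dwell: s stays 0.0000
seg 2 [51.8°–193.6°] uniform, h=28: full span → s += 28 → s = 28.0000
seg 3 [193.6°–227.4°] uniform, h=18: full span → s += 18 → s = 46.0000
seg 4 [227.4°–251.9°] dwell: s stays 46.0000
seg 5 [251.9°–291.1°] uniform, h=28: θ=280.8° here. β=28.9, B=39.2. 28·28.9/39.2 = 20.6429 → s = 66.6429
radial distance = base radius + s = 12 + 66.6429 = 78.6429

78.6429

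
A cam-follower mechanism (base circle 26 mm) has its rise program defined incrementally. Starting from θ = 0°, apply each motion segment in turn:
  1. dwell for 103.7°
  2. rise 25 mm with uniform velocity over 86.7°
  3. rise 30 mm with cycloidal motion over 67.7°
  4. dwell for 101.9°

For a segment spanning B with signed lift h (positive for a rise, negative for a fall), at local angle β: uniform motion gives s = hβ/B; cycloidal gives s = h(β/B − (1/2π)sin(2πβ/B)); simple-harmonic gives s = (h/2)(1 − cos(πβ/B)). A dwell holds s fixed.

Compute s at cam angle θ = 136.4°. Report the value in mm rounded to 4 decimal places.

seg 1 [0°–103.7°] dwell: s stays 0.0000
seg 2 [103.7°–190.4°] uniform, h=25: θ=136.4° here. β=32.7, B=86.7. 25·32.7/86.7 = 9.4291 → s = 9.4291

9.4291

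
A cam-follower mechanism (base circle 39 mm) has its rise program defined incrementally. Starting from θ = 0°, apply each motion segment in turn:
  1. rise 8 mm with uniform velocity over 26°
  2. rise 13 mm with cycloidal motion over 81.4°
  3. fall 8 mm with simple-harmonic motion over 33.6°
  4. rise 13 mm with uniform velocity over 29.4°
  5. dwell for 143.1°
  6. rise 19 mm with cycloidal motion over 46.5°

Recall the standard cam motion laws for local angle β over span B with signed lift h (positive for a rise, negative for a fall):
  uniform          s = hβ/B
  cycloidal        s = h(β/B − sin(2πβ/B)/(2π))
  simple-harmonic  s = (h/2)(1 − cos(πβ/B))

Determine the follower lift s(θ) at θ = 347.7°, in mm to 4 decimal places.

seg 1 [0°–26°] uniform, h=8: full span → s += 8 → s = 8.0000
seg 2 [26°–107.4°] cycloidal, h=13: full span → s += 13 → s = 21.0000
seg 3 [107.4°–141°] simple-harmonic, h=-8: full span → s += -8 → s = 13.0000
seg 4 [141°–170.4°] uniform, h=13: full span → s += 13 → s = 26.0000
seg 5 [170.4°–313.5°] dwell: s stays 26.0000
seg 6 [313.5°–360°] cycloidal, h=19: θ=347.7° here. β=34.2, B=46.5. 19·(0.7355 − sin(2π·0.7355)/(2π)) = 16.9856 → s = 42.9856

42.9856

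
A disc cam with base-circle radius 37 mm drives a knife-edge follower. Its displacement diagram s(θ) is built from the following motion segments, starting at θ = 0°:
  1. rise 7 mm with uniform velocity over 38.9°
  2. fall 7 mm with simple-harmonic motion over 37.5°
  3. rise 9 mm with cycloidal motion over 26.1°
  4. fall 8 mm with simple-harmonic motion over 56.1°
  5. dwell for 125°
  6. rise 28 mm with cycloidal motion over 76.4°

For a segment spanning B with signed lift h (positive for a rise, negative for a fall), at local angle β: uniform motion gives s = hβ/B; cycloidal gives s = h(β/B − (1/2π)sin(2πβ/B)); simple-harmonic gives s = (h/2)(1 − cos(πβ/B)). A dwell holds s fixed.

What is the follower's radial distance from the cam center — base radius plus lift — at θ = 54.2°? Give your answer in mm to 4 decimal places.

seg 1 [0°–38.9°] uniform, h=7: full span → s += 7 → s = 7.0000
seg 2 [38.9°–76.4°] simple-harmonic, h=-7: θ=54.2° here. β=15.3, B=37.5. -7/2·(1 − cos(π·0.4080)) = -2.5024 → s = 4.4976
radial distance = base radius + s = 37 + 4.4976 = 41.4976

41.4976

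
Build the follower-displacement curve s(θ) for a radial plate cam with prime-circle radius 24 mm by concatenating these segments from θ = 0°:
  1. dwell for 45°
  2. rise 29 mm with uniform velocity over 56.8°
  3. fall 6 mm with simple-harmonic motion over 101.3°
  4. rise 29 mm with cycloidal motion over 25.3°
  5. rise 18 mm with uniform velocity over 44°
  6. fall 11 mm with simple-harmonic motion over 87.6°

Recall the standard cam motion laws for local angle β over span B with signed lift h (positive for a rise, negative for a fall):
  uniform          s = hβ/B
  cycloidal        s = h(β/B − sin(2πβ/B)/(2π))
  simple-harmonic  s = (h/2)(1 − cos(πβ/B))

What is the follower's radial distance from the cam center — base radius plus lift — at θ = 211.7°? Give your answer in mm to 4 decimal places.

seg 1 [0°–45°] dwell: s stays 0.0000
seg 2 [45°–101.8°] uniform, h=29: full span → s += 29 → s = 29.0000
seg 3 [101.8°–203.1°] simple-harmonic, h=-6: full span → s += -6 → s = 23.0000
seg 4 [203.1°–228.4°] cycloidal, h=29: θ=211.7° here. β=8.6, B=25.3. 29·(0.3399 − sin(2π·0.3399)/(2π)) = 5.9595 → s = 28.9595
radial distance = base radius + s = 24 + 28.9595 = 52.9595

52.9595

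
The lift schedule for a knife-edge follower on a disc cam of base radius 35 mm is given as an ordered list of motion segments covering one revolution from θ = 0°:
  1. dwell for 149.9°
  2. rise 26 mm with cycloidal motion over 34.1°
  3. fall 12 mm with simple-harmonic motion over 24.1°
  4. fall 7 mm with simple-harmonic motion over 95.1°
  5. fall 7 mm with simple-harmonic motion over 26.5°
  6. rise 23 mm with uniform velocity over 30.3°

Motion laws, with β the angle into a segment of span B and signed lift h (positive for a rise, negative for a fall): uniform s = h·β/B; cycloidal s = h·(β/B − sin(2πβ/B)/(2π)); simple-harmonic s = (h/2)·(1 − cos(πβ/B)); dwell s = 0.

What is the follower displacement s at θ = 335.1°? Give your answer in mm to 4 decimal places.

seg 1 [0°–149.9°] dwell: s stays 0.0000
seg 2 [149.9°–184°] cycloidal, h=26: full span → s += 26 → s = 26.0000
seg 3 [184°–208.1°] simple-harmonic, h=-12: full span → s += -12 → s = 14.0000
seg 4 [208.1°–303.2°] simple-harmonic, h=-7: full span → s += -7 → s = 7.0000
seg 5 [303.2°–329.7°] simple-harmonic, h=-7: full span → s += -7 → s = 0.0000
seg 6 [329.7°–360°] uniform, h=23: θ=335.1° here. β=5.4, B=30.3. 23·5.4/30.3 = 4.0990 → s = 4.0990

4.0990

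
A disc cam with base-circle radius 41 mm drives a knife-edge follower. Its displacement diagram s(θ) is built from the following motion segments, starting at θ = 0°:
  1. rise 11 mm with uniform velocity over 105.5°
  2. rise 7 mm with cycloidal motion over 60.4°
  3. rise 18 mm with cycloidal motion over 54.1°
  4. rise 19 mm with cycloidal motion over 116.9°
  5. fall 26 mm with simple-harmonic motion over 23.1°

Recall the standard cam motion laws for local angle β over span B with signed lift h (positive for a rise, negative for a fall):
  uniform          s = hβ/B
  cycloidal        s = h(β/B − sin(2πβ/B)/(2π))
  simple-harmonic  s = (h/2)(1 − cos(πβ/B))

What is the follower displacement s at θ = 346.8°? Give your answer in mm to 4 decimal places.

seg 1 [0°–105.5°] uniform, h=11: full span → s += 11 → s = 11.0000
seg 2 [105.5°–165.9°] cycloidal, h=7: full span → s += 7 → s = 18.0000
seg 3 [165.9°–220°] cycloidal, h=18: full span → s += 18 → s = 36.0000
seg 4 [220°–336.9°] cycloidal, h=19: full span → s += 19 → s = 55.0000
seg 5 [336.9°–360°] simple-harmonic, h=-26: θ=346.8° here. β=9.9, B=23.1. -26/2·(1 − cos(π·0.4286)) = -10.1072 → s = 44.8928

44.8928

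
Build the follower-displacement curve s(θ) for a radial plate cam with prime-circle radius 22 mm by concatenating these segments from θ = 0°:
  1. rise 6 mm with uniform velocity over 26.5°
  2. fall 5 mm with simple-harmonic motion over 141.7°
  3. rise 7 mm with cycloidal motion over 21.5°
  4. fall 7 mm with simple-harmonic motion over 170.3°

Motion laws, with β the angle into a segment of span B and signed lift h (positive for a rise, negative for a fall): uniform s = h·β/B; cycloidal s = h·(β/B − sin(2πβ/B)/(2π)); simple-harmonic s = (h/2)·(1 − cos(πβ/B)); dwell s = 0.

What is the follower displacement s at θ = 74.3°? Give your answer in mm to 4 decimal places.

seg 1 [0°–26.5°] uniform, h=6: full span → s += 6 → s = 6.0000
seg 2 [26.5°–168.2°] simple-harmonic, h=-5: θ=74.3° here. β=47.8, B=141.7. -5/2·(1 − cos(π·0.3373)) = -1.2773 → s = 4.7227

4.7227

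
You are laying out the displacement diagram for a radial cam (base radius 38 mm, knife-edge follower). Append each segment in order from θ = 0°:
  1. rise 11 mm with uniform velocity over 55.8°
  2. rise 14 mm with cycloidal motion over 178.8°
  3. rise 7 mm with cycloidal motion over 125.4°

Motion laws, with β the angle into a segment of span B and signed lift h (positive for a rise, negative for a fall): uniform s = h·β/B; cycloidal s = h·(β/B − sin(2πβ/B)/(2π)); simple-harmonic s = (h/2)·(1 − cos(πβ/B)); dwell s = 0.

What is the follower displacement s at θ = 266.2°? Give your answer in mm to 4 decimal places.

seg 1 [0°–55.8°] uniform, h=11: full span → s += 11 → s = 11.0000
seg 2 [55.8°–234.6°] cycloidal, h=14: full span → s += 14 → s = 25.0000
seg 3 [234.6°–360°] cycloidal, h=7: θ=266.2° here. β=31.6, B=125.4. 7·(0.2520 − sin(2π·0.2520)/(2π)) = 0.6500 → s = 25.6500

25.6500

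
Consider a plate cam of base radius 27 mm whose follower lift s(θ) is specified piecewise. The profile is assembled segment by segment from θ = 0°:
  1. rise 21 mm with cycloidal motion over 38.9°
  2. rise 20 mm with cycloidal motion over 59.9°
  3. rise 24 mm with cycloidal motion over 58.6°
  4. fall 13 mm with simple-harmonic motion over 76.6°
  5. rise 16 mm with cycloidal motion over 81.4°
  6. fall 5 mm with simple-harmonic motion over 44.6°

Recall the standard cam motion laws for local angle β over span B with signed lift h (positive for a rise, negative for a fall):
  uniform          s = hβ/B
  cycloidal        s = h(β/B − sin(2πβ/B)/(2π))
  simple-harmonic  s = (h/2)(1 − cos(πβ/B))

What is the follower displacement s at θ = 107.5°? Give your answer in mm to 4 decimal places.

seg 1 [0°–38.9°] cycloidal, h=21: full span → s += 21 → s = 21.0000
seg 2 [38.9°–98.8°] cycloidal, h=20: full span → s += 20 → s = 41.0000
seg 3 [98.8°–157.4°] cycloidal, h=24: θ=107.5° here. β=8.7, B=58.6. 24·(0.1485 − sin(2π·0.1485)/(2π)) = 0.4947 → s = 41.4947

41.4947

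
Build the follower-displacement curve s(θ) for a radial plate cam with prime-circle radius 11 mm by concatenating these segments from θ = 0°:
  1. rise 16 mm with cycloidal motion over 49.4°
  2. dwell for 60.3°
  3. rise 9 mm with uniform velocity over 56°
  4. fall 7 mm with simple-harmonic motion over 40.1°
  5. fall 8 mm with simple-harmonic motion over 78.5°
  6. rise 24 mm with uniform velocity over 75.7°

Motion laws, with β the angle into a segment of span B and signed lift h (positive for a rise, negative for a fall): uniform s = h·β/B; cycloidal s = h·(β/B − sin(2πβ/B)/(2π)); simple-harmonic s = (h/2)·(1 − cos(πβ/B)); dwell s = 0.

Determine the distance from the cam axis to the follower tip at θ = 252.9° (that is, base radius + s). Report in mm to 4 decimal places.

seg 1 [0°–49.4°] cycloidal, h=16: full span → s += 16 → s = 16.0000
seg 2 [49.4°–109.7°] dwell: s stays 16.0000
seg 3 [109.7°–165.7°] uniform, h=9: full span → s += 9 → s = 25.0000
seg 4 [165.7°–205.8°] simple-harmonic, h=-7: full span → s += -7 → s = 18.0000
seg 5 [205.8°–284.3°] simple-harmonic, h=-8: θ=252.9° here. β=47.1, B=78.5. -8/2·(1 − cos(π·0.6000)) = -5.2361 → s = 12.7639
radial distance = base radius + s = 11 + 12.7639 = 23.7639

23.7639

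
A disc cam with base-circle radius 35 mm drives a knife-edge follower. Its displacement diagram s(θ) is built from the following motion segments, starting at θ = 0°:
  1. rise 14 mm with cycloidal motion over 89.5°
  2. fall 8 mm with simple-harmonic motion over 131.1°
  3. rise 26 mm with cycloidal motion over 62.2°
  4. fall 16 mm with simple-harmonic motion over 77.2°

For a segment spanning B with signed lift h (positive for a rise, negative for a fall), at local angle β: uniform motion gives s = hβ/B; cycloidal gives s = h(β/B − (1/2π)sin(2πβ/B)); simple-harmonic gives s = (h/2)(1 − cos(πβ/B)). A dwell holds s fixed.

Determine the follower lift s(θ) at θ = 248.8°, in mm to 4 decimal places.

seg 1 [0°–89.5°] cycloidal, h=14: full span → s += 14 → s = 14.0000
seg 2 [89.5°–220.6°] simple-harmonic, h=-8: full span → s += -8 → s = 6.0000
seg 3 [220.6°–282.8°] cycloidal, h=26: θ=248.8° here. β=28.2, B=62.2. 26·(0.4534 − sin(2π·0.4534)/(2π)) = 10.5928 → s = 16.5928

16.5928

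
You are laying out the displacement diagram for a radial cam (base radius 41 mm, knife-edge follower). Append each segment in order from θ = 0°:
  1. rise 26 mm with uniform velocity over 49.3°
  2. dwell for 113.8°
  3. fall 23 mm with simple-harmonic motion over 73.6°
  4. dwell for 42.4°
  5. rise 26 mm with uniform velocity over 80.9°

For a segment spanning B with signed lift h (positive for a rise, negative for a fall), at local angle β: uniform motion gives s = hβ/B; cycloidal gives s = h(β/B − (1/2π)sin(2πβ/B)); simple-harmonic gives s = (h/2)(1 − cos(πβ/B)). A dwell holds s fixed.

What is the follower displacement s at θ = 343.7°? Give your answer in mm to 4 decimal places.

seg 1 [0°–49.3°] uniform, h=26: full span → s += 26 → s = 26.0000
seg 2 [49.3°–163.1°] dwell: s stays 26.0000
seg 3 [163.1°–236.7°] simple-harmonic, h=-23: full span → s += -23 → s = 3.0000
seg 4 [236.7°–279.1°] dwell: s stays 3.0000
seg 5 [279.1°–360°] uniform, h=26: θ=343.7° here. β=64.6, B=80.9. 26·64.6/80.9 = 20.7614 → s = 23.7614

23.7614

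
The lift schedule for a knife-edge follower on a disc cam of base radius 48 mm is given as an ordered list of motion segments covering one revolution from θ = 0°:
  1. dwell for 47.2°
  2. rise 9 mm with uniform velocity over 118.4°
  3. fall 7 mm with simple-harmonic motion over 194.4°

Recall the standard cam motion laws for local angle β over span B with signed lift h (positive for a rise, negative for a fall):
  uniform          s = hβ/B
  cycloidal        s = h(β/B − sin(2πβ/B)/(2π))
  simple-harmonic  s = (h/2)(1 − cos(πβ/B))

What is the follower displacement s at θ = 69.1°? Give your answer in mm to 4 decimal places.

seg 1 [0°–47.2°] dwell: s stays 0.0000
seg 2 [47.2°–165.6°] uniform, h=9: θ=69.1° here. β=21.9, B=118.4. 9·21.9/118.4 = 1.6647 → s = 1.6647

1.6647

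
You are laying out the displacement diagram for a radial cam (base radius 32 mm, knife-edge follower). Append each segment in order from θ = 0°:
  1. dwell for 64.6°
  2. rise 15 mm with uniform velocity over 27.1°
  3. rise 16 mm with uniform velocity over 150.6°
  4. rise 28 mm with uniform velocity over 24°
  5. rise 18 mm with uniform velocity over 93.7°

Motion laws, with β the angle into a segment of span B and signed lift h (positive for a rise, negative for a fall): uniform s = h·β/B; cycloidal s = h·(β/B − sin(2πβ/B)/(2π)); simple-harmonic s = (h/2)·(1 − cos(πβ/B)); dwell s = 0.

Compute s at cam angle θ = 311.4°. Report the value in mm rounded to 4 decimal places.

seg 1 [0°–64.6°] dwell: s stays 0.0000
seg 2 [64.6°–91.7°] uniform, h=15: full span → s += 15 → s = 15.0000
seg 3 [91.7°–242.3°] uniform, h=16: full span → s += 16 → s = 31.0000
seg 4 [242.3°–266.3°] uniform, h=28: full span → s += 28 → s = 59.0000
seg 5 [266.3°–360°] uniform, h=18: θ=311.4° here. β=45.1, B=93.7. 18·45.1/93.7 = 8.6638 → s = 67.6638

67.6638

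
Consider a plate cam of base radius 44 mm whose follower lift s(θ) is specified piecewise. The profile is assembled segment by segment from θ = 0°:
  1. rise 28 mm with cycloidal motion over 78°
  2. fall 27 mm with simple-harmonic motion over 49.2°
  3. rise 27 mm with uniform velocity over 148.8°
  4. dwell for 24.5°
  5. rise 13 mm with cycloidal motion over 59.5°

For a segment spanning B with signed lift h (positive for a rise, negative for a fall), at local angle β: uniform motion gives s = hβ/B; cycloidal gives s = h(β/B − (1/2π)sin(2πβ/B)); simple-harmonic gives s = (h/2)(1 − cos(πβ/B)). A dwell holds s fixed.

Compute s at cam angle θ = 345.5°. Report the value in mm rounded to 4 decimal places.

seg 1 [0°–78°] cycloidal, h=28: full span → s += 28 → s = 28.0000
seg 2 [78°–127.2°] simple-harmonic, h=-27: full span → s += -27 → s = 1.0000
seg 3 [127.2°–276°] uniform, h=27: full span → s += 27 → s = 28.0000
seg 4 [276°–300.5°] dwell: s stays 28.0000
seg 5 [300.5°–360°] cycloidal, h=13: θ=345.5° here. β=45, B=59.5. 13·(0.7563 − sin(2π·0.7563)/(2π)) = 11.8993 → s = 39.8993

39.8993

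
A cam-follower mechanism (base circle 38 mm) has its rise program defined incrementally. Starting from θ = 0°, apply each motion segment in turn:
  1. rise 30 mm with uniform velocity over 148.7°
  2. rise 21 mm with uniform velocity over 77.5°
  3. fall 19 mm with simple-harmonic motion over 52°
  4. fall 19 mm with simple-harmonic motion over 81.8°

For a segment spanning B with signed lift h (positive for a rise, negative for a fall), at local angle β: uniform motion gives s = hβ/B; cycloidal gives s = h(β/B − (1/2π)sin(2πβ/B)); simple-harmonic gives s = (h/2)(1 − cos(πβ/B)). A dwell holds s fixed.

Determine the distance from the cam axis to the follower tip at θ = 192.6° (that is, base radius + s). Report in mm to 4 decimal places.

seg 1 [0°–148.7°] uniform, h=30: full span → s += 30 → s = 30.0000
seg 2 [148.7°–226.2°] uniform, h=21: θ=192.6° here. β=43.9, B=77.5. 21·43.9/77.5 = 11.8955 → s = 41.8955
radial distance = base radius + s = 38 + 41.8955 = 79.8955

79.8955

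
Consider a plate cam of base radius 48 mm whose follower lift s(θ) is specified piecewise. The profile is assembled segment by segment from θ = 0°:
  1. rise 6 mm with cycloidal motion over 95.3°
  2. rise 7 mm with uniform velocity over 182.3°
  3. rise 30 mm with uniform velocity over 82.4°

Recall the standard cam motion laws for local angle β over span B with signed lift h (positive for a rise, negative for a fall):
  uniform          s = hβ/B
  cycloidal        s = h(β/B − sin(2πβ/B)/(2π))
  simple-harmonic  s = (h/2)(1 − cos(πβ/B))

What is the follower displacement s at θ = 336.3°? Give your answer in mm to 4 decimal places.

seg 1 [0°–95.3°] cycloidal, h=6: full span → s += 6 → s = 6.0000
seg 2 [95.3°–277.6°] uniform, h=7: full span → s += 7 → s = 13.0000
seg 3 [277.6°–360°] uniform, h=30: θ=336.3° here. β=58.7, B=82.4. 30·58.7/82.4 = 21.3714 → s = 34.3714

34.3714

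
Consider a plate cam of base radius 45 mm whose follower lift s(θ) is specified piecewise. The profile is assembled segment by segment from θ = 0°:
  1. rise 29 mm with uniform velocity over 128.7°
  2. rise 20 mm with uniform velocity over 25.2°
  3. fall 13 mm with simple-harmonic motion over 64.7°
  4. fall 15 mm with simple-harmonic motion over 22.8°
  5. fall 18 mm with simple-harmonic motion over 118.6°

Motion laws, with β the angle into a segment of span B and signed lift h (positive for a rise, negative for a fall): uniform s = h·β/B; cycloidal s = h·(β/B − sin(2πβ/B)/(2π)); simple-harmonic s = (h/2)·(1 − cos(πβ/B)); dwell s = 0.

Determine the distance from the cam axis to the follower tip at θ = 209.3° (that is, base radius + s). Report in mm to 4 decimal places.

seg 1 [0°–128.7°] uniform, h=29: full span → s += 29 → s = 29.0000
seg 2 [128.7°–153.9°] uniform, h=20: full span → s += 20 → s = 49.0000
seg 3 [153.9°–218.6°] simple-harmonic, h=-13: θ=209.3° here. β=55.4, B=64.7. -13/2·(1 − cos(π·0.8563)) = -12.3484 → s = 36.6516
radial distance = base radius + s = 45 + 36.6516 = 81.6516

81.6516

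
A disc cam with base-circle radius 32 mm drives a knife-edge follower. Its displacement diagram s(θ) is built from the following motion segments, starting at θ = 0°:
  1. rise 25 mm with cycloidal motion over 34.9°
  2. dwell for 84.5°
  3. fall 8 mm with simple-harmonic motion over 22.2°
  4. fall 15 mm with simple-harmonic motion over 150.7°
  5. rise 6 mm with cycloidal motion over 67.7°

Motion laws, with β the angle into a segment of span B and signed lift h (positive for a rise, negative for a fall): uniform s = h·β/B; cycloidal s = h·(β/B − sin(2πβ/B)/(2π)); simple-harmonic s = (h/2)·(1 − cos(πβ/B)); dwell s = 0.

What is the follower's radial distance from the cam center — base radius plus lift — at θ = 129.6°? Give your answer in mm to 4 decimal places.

seg 1 [0°–34.9°] cycloidal, h=25: full span → s += 25 → s = 25.0000
seg 2 [34.9°–119.4°] dwell: s stays 25.0000
seg 3 [119.4°–141.6°] simple-harmonic, h=-8: θ=129.6° here. β=10.2, B=22.2. -8/2·(1 − cos(π·0.4595)) = -3.4919 → s = 21.5081
radial distance = base radius + s = 32 + 21.5081 = 53.5081

53.5081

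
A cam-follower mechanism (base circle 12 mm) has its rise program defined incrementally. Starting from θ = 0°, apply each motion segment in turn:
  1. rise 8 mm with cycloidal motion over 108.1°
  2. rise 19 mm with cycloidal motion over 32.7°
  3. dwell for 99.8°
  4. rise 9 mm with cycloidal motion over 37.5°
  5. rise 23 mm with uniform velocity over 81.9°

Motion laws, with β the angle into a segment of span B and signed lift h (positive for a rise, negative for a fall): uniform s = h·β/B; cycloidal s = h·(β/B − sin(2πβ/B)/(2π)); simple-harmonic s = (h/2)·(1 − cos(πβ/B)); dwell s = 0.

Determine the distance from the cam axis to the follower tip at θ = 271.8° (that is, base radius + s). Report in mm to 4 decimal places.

seg 1 [0°–108.1°] cycloidal, h=8: full span → s += 8 → s = 8.0000
seg 2 [108.1°–140.8°] cycloidal, h=19: full span → s += 19 → s = 27.0000
seg 3 [140.8°–240.6°] dwell: s stays 27.0000
seg 4 [240.6°–278.1°] cycloidal, h=9: θ=271.8° here. β=31.2, B=37.5. 9·(0.8320 − sin(2π·0.8320)/(2π)) = 8.7344 → s = 35.7344
radial distance = base radius + s = 12 + 35.7344 = 47.7344

47.7344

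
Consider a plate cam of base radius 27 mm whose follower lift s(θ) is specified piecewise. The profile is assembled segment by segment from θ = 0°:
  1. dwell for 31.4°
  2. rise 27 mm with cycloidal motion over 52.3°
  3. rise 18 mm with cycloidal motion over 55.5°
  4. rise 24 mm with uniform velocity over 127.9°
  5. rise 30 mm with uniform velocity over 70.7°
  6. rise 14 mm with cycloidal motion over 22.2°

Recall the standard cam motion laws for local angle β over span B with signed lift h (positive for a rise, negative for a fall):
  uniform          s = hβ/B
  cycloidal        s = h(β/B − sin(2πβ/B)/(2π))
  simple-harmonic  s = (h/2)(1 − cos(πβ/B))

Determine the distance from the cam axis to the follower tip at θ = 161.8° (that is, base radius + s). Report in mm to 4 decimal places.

seg 1 [0°–31.4°] dwell: s stays 0.0000
seg 2 [31.4°–83.7°] cycloidal, h=27: full span → s += 27 → s = 27.0000
seg 3 [83.7°–139.2°] cycloidal, h=18: full span → s += 18 → s = 45.0000
seg 4 [139.2°–267.1°] uniform, h=24: θ=161.8° here. β=22.6, B=127.9. 24·22.6/127.9 = 4.2408 → s = 49.2408
radial distance = base radius + s = 27 + 49.2408 = 76.2408

76.2408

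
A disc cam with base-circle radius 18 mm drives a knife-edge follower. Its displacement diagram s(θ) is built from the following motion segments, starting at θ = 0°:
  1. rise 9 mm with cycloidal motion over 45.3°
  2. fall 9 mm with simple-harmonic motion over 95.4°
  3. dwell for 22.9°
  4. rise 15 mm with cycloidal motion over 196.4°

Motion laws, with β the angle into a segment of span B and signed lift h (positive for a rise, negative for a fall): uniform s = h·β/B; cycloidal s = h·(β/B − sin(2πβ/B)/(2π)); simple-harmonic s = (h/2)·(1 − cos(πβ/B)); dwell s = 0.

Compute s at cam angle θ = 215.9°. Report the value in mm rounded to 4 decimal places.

seg 1 [0°–45.3°] cycloidal, h=9: full span → s += 9 → s = 9.0000
seg 2 [45.3°–140.7°] simple-harmonic, h=-9: full span → s += -9 → s = 0.0000
seg 3 [140.7°–163.6°] dwell: s stays 0.0000
seg 4 [163.6°–360°] cycloidal, h=15: θ=215.9° here. β=52.3, B=196.4. 15·(0.2663 − sin(2π·0.2663)/(2π)) = 1.6196 → s = 1.6196

1.6196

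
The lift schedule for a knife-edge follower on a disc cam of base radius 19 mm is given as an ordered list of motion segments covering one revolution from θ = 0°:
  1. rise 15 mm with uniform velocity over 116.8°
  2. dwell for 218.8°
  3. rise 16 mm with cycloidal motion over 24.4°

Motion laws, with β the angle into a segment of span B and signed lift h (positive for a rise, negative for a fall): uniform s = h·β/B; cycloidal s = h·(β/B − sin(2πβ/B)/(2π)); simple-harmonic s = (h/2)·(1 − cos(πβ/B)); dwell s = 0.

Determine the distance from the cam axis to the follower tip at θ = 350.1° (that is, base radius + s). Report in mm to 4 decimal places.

seg 1 [0°–116.8°] uniform, h=15: full span → s += 15 → s = 15.0000
seg 2 [116.8°–335.6°] dwell: s stays 15.0000
seg 3 [335.6°–360°] cycloidal, h=16: θ=350.1° here. β=14.5, B=24.4. 16·(0.5943 − sin(2π·0.5943)/(2π)) = 10.9298 → s = 25.9298
radial distance = base radius + s = 19 + 25.9298 = 44.9298

44.9298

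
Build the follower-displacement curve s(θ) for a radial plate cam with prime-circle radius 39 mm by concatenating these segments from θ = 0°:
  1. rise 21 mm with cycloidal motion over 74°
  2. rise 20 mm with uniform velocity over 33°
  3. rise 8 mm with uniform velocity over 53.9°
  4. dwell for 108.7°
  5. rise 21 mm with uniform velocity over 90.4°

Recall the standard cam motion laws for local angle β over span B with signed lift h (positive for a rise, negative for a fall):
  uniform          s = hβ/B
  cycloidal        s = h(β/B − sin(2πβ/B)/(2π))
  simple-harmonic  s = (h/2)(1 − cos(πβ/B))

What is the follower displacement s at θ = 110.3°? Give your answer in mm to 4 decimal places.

seg 1 [0°–74°] cycloidal, h=21: full span → s += 21 → s = 21.0000
seg 2 [74°–107°] uniform, h=20: full span → s += 20 → s = 41.0000
seg 3 [107°–160.9°] uniform, h=8: θ=110.3° here. β=3.3, B=53.9. 8·3.3/53.9 = 0.4898 → s = 41.4898

41.4898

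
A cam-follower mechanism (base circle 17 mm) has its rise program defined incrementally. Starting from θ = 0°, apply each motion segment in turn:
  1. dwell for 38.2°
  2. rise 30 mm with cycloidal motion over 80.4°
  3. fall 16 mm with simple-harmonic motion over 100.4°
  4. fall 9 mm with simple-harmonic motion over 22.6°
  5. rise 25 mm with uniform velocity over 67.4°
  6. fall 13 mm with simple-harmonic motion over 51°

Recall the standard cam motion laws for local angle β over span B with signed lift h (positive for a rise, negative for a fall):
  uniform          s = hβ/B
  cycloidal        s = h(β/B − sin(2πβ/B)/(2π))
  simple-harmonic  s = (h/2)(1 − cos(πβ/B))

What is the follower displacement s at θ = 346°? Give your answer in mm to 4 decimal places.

seg 1 [0°–38.2°] dwell: s stays 0.0000
seg 2 [38.2°–118.6°] cycloidal, h=30: full span → s += 30 → s = 30.0000
seg 3 [118.6°–219°] simple-harmonic, h=-16: full span → s += -16 → s = 14.0000
seg 4 [219°–241.6°] simple-harmonic, h=-9: full span → s += -9 → s = 5.0000
seg 5 [241.6°–309°] uniform, h=25: full span → s += 25 → s = 30.0000
seg 6 [309°–360°] simple-harmonic, h=-13: θ=346° here. β=37, B=51. -13/2·(1 − cos(π·0.7255)) = -10.7290 → s = 19.2710

19.2710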